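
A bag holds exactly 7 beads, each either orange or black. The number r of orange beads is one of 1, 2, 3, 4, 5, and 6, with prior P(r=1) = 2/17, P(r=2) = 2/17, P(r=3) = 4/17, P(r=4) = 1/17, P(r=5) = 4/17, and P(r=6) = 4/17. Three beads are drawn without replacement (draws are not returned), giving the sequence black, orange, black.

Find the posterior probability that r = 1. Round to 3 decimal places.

The likelihood of the observed sequence under each hypothesis: P(data | r = 1) = (6/7)(1/6)(5/5) = 1/7; P(data | r = 2) = (5/7)(2/6)(4/5) = 4/21; P(data | r = 3) = (4/7)(3/6)(3/5) = 6/35; P(data | r = 4) = (3/7)(4/6)(2/5) = 4/35; P(data | r = 5) = (2/7)(5/6)(1/5) = 1/21; P(data | r = 6) = (1/7)(6/6)(0/5) = 0.
Weighting by the prior gives 2/17 · 1/7 = 2/119, 2/17 · 4/21 = 8/357, 4/17 · 6/35 = 24/595, 1/17 · 4/35 = 4/595, 4/17 · 1/21 = 4/357, 4/17 · 0 = 0; with total 58/595.
Therefore the posterior P(r = 1 | data) = (2/119) / (58/595) = 5/29.

0.172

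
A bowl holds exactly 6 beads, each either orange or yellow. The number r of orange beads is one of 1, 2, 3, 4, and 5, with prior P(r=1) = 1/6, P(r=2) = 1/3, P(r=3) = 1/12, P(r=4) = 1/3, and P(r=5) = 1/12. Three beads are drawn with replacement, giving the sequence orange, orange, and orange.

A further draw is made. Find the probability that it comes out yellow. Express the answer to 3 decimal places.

0.323

Under each hypothesis, the probability of the observed sequence is: P(data | r = 1) = (1/6)(1/6)(1/6) = 0.0046296; P(data | r = 2) = (2/6)(2/6)(2/6) = 0.037037; P(data | r = 3) = (3/6)(3/6)(3/6) = 0.125; P(data | r = 4) = (4/6)(4/6)(4/6) = 0.2963; P(data | r = 5) = (5/6)(5/6)(5/6) = 0.5787.
Multiplying each by its prior: 1/6 · 0.0046296 = 0.0007716, 1/3 · 0.037037 = 0.012346, 1/12 · 0.125 = 0.010417, 1/3 · 0.2963 = 0.098765, 1/12 · 0.5787 = 0.048225; these sum to 0.17052.
The posterior is then P(r = 1 | data) = 0.0045249, P(r = 2 | data) = 0.072398, P(r = 3 | data) = 0.061086, P(r = 4 | data) = 0.57919, P(r = 5 | data) = 0.28281.
So P(yellow next | data) = Σ P(yellow next | H) P(H | data) = (5/6)(0.0045249) + (2/3)(0.072398) + (1/2)(0.061086) + (1/3)(0.57919) + (1/6)(0.28281) = 0.32278.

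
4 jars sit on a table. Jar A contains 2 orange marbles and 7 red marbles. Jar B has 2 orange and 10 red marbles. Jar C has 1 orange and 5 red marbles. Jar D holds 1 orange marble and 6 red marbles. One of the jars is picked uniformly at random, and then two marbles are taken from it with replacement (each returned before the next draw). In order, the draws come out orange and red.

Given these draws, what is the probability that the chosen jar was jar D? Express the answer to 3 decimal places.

Under each hypothesis, the probability of the observed sequence is: P(data | jar A) = (2/9)(7/9) = 0.17284; P(data | jar B) = (2/12)(10/12) = 0.13889; P(data | jar C) = (1/6)(5/6) = 0.13889; P(data | jar D) = (1/7)(6/7) = 0.12245.
Weighting by the prior gives 1/4 · 0.17284 = 0.04321, 1/4 · 0.13889 = 0.034722, 1/4 · 0.13889 = 0.034722, 1/4 · 0.12245 = 0.030612; these sum to 0.14327.
Hence P(jar D | data) = (0.030612) / (0.14327) = 0.21367.

0.214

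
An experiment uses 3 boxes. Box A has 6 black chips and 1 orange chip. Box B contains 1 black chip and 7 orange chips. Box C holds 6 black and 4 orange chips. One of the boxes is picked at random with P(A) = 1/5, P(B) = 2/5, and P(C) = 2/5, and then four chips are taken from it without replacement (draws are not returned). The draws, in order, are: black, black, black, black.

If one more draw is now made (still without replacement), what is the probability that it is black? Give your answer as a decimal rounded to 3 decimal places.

The likelihood of the observed sequence under each hypothesis: P(data | box A) = (6/7)(5/6)(4/5)(3/4) = 3/7; P(data | box B) = (1/8)(0/7) = 0; P(data | box C) = (6/10)(5/9)(4/8)(3/7) = 1/14.
Multiplying each by its prior: 1/5 · 3/7 = 3/35, 2/5 · 0 = 0, 2/5 · 1/14 = 1/35; these sum to 4/35.
Dividing through by the total gives posterior P(box A | data) = 3/4, P(box B | data) = 0, P(box C | data) = 1/4.
So P(black next | data) = Σ P(black next | H) P(H | data) = (2/3)(3/4) + (1/3)(1/4) = 7/12.

0.583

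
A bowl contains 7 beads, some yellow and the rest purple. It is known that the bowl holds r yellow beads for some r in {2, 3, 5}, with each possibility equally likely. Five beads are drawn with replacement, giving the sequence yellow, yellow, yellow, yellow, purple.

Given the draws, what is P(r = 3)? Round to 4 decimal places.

0.1959

For each hypothesis, P(data | H) works out to: P(data | r = 2) = (2/7)(2/7)(2/7)(2/7)(5/7) = 0.0047599; P(data | r = 3) = (3/7)(3/7)(3/7)(3/7)(4/7) = 0.019278; P(data | r = 5) = (5/7)(5/7)(5/7)(5/7)(2/7) = 0.074374.
The prior-weighted likelihoods are 1/3 · 0.0047599 = 0.0015866, 1/3 · 0.019278 = 0.0064259, 1/3 · 0.074374 = 0.024791; with total 0.032804.
Therefore the posterior P(r = 3 | data) = (0.0064259) / (0.032804) = 0.19589.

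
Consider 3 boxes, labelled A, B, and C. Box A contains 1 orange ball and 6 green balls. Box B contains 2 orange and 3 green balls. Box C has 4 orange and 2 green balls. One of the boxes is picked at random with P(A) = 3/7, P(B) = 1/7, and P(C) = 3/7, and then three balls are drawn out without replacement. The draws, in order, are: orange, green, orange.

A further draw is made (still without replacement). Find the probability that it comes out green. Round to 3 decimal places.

0.429

Compute the likelihood of the observed sequence for each case: P(data | box A) = (1/7)(6/6)(0/5) = 0; P(data | box B) = (2/5)(3/4)(1/3) = 1/10; P(data | box C) = (4/6)(2/5)(3/4) = 1/5.
Multiplying each by its prior: 3/7 · 0 = 0, 1/7 · 1/10 = 1/70, 3/7 · 1/5 = 3/35; with total 1/10.
The posterior is then P(box A | data) = 0, P(box B | data) = 1/7, P(box C | data) = 6/7.
The predictive probability is P(green next | data) = (1)(1/7) + (1/3)(6/7) = 3/7.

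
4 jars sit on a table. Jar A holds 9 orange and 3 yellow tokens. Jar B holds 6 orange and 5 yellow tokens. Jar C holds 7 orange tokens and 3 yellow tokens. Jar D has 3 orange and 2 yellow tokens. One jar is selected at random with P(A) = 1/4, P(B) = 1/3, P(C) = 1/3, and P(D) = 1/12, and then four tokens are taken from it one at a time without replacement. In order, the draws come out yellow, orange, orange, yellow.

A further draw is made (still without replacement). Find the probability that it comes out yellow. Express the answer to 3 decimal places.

Compute the likelihood of the observed sequence for each case: P(data | jar A) = (3/12)(9/11)(8/10)(2/9) = 2/55; P(data | jar B) = (5/11)(6/10)(5/9)(4/8) = 5/66; P(data | jar C) = (3/10)(7/9)(6/8)(2/7) = 1/20; P(data | jar D) = (2/5)(3/4)(2/3)(1/2) = 1/10.
Weighting by the prior gives 1/4 · 2/55 = 1/110, 1/3 · 5/66 = 5/198, 1/3 · 1/20 = 1/60, 1/12 · 1/10 = 1/120; with total 47/792.
Dividing through by the total gives posterior P(jar A | data) = 0.15319, P(jar B | data) = 0.42553, P(jar C | data) = 0.28085, P(jar D | data) = 0.14043.
Averaging over the posterior, P(yellow next | data) = (1/8)(0.15319) + (3/7)(0.42553) + (1/6)(0.28085) + (0)(0.14043) = 0.24833.

0.248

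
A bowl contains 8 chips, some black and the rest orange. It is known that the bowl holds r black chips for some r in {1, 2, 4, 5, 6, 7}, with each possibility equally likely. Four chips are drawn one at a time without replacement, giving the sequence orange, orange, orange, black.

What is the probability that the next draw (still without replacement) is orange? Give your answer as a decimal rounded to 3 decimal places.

0.719

The likelihood of the observed sequence under each hypothesis: P(data | r = 1) = (7/8)(6/7)(5/6)(1/5) = 1/8; P(data | r = 2) = (6/8)(5/7)(4/6)(2/5) = 1/7; P(data | r = 4) = (4/8)(3/7)(2/6)(4/5) = 2/35; P(data | r = 5) = (3/8)(2/7)(1/6)(5/5) = 1/56; P(data | r = 6) = (2/8)(1/7)(0/6) = 0; P(data | r = 7) = (1/8)(0/7) = 0.
The prior-weighted likelihoods are 1/6 · 1/8 = 1/48, 1/6 · 1/7 = 1/42, 1/6 · 2/35 = 1/105, 1/6 · 1/56 = 1/336, 1/6 · 0 = 0, 1/6 · 0 = 0; summing to 2/35.
The posterior is then P(r = 1 | data) = 35/96, P(r = 2 | data) = 5/12, P(r = 4 | data) = 1/6, P(r = 5 | data) = 5/96, P(r = 6 | data) = 0, P(r = 7 | data) = 0.
So P(orange next | data) = Σ P(orange next | H) P(H | data) = (1)(35/96) + (3/4)(5/12) + (1/4)(1/6) + (0)(5/96) = 23/32.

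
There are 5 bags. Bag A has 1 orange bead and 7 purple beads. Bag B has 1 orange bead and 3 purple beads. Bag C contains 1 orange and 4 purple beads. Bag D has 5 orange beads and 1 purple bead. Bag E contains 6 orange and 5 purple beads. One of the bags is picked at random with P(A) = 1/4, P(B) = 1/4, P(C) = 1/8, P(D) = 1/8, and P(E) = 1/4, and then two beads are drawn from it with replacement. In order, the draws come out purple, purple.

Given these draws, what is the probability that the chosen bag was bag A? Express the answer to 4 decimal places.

0.4097

Compute the likelihood of the observed sequence for each case: P(data | bag A) = (7/8)(7/8) = 0.76562; P(data | bag B) = (3/4)(3/4) = 0.5625; P(data | bag C) = (4/5)(4/5) = 0.64; P(data | bag D) = (1/6)(1/6) = 0.027778; P(data | bag E) = (5/11)(5/11) = 0.20661.
Weighting by the prior gives 1/4 · 0.76562 = 0.19141, 1/4 · 0.5625 = 0.14062, 1/8 · 0.64 = 0.08, 1/8 · 0.027778 = 0.0034722, 1/4 · 0.20661 = 0.051653; with total 0.46716.
So P(bag A | data) = (0.19141) / (0.46716) = 0.40973.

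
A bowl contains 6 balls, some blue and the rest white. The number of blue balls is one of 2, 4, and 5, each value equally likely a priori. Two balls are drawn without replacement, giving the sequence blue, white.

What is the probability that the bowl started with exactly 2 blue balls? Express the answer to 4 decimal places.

0.3810

Under each hypothesis, the probability of the observed sequence is: P(data | r = 2) = (2/6)(4/5) = 4/15; P(data | r = 4) = (4/6)(2/5) = 4/15; P(data | r = 5) = (5/6)(1/5) = 1/6.
Weighting by the prior gives 1/3 · 4/15 = 4/45, 1/3 · 4/15 = 4/45, 1/3 · 1/6 = 1/18; summing to 7/30.
Hence P(r = 2 | data) = (4/45) / (7/30) = 8/21.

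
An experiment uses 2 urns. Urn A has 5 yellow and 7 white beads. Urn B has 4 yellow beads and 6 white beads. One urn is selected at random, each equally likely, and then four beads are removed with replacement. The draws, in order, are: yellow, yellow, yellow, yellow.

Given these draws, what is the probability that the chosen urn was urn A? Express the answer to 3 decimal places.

0.541

Under each hypothesis, the probability of the observed sequence is: P(data | urn A) = (5/12)(5/12)(5/12)(5/12) = 0.030141; P(data | urn B) = (4/10)(4/10)(4/10)(4/10) = 0.0256.
Weighting by the prior gives 1/2 · 0.030141 = 0.01507, 1/2 · 0.0256 = 0.0128; these sum to 0.02787.
Hence P(urn A | data) = (0.01507) / (0.02787) = 0.54073.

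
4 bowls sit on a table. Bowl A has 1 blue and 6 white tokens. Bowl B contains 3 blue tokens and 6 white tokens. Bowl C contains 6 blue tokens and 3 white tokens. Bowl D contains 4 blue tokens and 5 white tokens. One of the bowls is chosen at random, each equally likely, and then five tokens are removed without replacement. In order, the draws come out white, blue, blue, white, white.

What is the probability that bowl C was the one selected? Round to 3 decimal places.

For each hypothesis, P(data | H) works out to: P(data | bowl A) = (6/7)(1/6)(0/5) = 0; P(data | bowl B) = (6/9)(3/8)(2/7)(5/6)(4/5) = 1/21; P(data | bowl C) = (3/9)(6/8)(5/7)(2/6)(1/5) = 1/84; P(data | bowl D) = (5/9)(4/8)(3/7)(4/6)(3/5) = 1/21.
The prior-weighted likelihoods are 1/4 · 0 = 0, 1/4 · 1/21 = 1/84, 1/4 · 1/84 = 1/336, 1/4 · 1/21 = 1/84; with total 3/112.
So P(bowl C | data) = (1/336) / (3/112) = 1/9.

0.111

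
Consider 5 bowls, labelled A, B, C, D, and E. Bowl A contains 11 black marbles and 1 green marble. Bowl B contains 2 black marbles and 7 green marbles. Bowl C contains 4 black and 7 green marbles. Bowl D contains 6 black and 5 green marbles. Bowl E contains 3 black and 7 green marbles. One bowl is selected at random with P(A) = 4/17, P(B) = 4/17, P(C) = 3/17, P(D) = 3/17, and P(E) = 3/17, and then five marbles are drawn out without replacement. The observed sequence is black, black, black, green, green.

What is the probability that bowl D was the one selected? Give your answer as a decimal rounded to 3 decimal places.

0.620

For each hypothesis, P(data | H) works out to: P(data | bowl A) = (11/12)(10/11)(9/10)(1/9)(0/8) = 0; P(data | bowl B) = (2/9)(1/8)(0/7) = 0; P(data | bowl C) = (4/11)(3/10)(2/9)(7/8)(6/7) = 0.018182; P(data | bowl D) = (6/11)(5/10)(4/9)(5/8)(4/7) = 0.04329; P(data | bowl E) = (3/10)(2/9)(1/8)(7/7)(6/6) = 0.0083333.
The prior-weighted likelihoods are 4/17 · 0 = 0, 4/17 · 0 = 0, 3/17 · 0.018182 = 0.0032086, 3/17 · 0.04329 = 0.0076394, 3/17 · 0.0083333 = 0.0014706; with total 0.012319.
By Bayes' rule, P(bowl D | data) = (0.0076394) / (0.012319) = 0.62016.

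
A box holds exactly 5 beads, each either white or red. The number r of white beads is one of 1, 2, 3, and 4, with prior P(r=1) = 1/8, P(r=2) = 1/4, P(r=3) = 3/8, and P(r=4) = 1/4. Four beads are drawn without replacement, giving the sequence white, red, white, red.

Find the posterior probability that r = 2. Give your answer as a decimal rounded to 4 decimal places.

Under each hypothesis, the probability of the observed sequence is: P(data | r = 1) = (1/5)(4/4)(0/3) = 0; P(data | r = 2) = (2/5)(3/4)(1/3)(2/2) = 1/10; P(data | r = 3) = (3/5)(2/4)(2/3)(1/2) = 1/10; P(data | r = 4) = (4/5)(1/4)(3/3)(0/2) = 0.
The prior-weighted likelihoods are 1/8 · 0 = 0, 1/4 · 1/10 = 1/40, 3/8 · 1/10 = 3/80, 1/4 · 0 = 0; these sum to 1/16.
So P(r = 2 | data) = (1/40) / (1/16) = 2/5.

0.4000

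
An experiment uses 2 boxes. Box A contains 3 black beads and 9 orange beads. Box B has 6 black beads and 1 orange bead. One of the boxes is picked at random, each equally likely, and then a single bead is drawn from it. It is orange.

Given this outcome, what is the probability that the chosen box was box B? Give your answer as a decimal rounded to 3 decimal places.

The likelihood of this draw under each hypothesis: P(data | box A) = (9/12) = 3/4; P(data | box B) = (1/7) = 1/7.
Weighting by the prior gives 1/2 · 3/4 = 3/8, 1/2 · 1/7 = 1/14; with total 25/56.
By Bayes' rule, P(box B | data) = (1/14) / (25/56) = 4/25.

0.160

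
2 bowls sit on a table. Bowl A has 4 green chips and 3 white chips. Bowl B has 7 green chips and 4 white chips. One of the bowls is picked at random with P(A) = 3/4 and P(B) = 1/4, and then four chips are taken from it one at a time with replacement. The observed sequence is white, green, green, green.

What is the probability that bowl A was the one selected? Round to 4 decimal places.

Under each hypothesis, the probability of the observed sequence is: P(data | bowl A) = (3/7)(4/7)(4/7)(4/7) = 0.079967; P(data | bowl B) = (4/11)(7/11)(7/11)(7/11) = 0.093709.
Multiplying each by its prior: 3/4 · 0.079967 = 0.059975, 1/4 · 0.093709 = 0.023427; summing to 0.083402.
Hence P(bowl A | data) = (0.059975) / (0.083402) = 0.7191.

0.7191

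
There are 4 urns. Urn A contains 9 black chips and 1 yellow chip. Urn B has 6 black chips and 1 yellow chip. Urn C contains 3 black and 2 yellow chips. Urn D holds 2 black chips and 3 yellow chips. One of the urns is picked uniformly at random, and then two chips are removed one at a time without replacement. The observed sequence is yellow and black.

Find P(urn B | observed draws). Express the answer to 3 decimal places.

The likelihood of the observed sequence under each hypothesis: P(data | urn A) = (1/10)(9/9) = 1/10; P(data | urn B) = (1/7)(6/6) = 1/7; P(data | urn C) = (2/5)(3/4) = 3/10; P(data | urn D) = (3/5)(2/4) = 3/10.
Multiplying each by its prior: 1/4 · 1/10 = 1/40, 1/4 · 1/7 = 1/28, 1/4 · 3/10 = 3/40, 1/4 · 3/10 = 3/40; with total 59/280.
By Bayes' rule, P(urn B | data) = (1/28) / (59/280) = 10/59.

0.169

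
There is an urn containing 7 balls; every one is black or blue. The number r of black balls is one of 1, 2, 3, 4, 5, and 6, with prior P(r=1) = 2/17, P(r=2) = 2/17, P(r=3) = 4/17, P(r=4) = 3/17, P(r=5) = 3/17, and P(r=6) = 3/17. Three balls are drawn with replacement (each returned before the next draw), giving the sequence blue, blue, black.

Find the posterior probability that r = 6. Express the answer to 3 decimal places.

Under each hypothesis, the probability of the observed sequence is: P(data | r = 1) = (6/7)(6/7)(1/7) = 0.10496; P(data | r = 2) = (5/7)(5/7)(2/7) = 0.14577; P(data | r = 3) = (4/7)(4/7)(3/7) = 0.13994; P(data | r = 4) = (3/7)(3/7)(4/7) = 0.10496; P(data | r = 5) = (2/7)(2/7)(5/7) = 0.058309; P(data | r = 6) = (1/7)(1/7)(6/7) = 0.017493.
The prior-weighted likelihoods are 2/17 · 0.10496 = 0.012348, 2/17 · 0.14577 = 0.01715, 4/17 · 0.13994 = 0.032927, 3/17 · 0.10496 = 0.018522, 3/17 · 0.058309 = 0.01029, 3/17 · 0.017493 = 0.0030869; these sum to 0.094323.
Hence P(r = 6 | data) = (0.0030869) / (0.094323) = 0.032727.

0.033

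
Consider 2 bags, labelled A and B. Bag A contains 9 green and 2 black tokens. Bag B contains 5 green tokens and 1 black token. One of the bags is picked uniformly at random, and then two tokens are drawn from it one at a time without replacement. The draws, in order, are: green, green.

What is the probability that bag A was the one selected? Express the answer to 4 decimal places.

The likelihood of the observed sequence under each hypothesis: P(data | bag A) = (9/11)(8/10) = 36/55; P(data | bag B) = (5/6)(4/5) = 2/3.
The prior-weighted likelihoods are 1/2 · 36/55 = 18/55, 1/2 · 2/3 = 1/3; summing to 109/165.
So P(bag A | data) = (18/55) / (109/165) = 54/109.

0.4954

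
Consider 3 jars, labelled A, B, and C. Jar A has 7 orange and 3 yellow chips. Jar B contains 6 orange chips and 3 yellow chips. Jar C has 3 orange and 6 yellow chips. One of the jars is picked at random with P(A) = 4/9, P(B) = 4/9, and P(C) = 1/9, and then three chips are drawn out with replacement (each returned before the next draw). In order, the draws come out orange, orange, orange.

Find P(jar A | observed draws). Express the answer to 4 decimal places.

For each hypothesis, P(data | H) works out to: P(data | jar A) = (7/10)(7/10)(7/10) = 0.343; P(data | jar B) = (6/9)(6/9)(6/9) = 0.2963; P(data | jar C) = (3/9)(3/9)(3/9) = 0.037037.
The prior-weighted likelihoods are 4/9 · 0.343 = 0.15244, 4/9 · 0.2963 = 0.13169, 1/9 · 0.037037 = 0.0041152; summing to 0.28825.
So P(jar A | data) = (0.15244) / (0.28825) = 0.52887.

0.5289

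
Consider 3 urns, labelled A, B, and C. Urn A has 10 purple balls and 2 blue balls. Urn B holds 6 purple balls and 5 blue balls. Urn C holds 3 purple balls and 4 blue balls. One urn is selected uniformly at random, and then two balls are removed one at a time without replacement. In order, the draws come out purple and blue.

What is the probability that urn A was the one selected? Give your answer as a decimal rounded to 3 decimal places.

0.213

Compute the likelihood of the observed sequence for each case: P(data | urn A) = (10/12)(2/11) = 5/33; P(data | urn B) = (6/11)(5/10) = 3/11; P(data | urn C) = (3/7)(4/6) = 2/7.
Multiplying each by its prior: 1/3 · 5/33 = 5/99, 1/3 · 3/11 = 1/11, 1/3 · 2/7 = 2/21; with total 164/693.
By Bayes' rule, P(urn A | data) = (5/99) / (164/693) = 35/164.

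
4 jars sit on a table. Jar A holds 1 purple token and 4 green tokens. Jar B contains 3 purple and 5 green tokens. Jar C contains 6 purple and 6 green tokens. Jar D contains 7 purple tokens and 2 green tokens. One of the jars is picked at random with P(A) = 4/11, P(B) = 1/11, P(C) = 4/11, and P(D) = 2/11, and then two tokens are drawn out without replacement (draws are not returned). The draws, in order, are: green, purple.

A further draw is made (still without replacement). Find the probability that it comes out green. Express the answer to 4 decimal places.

Under each hypothesis, the probability of the observed sequence is: P(data | jar A) = (4/5)(1/4) = 0.2; P(data | jar B) = (5/8)(3/7) = 0.26786; P(data | jar C) = (6/12)(6/11) = 0.27273; P(data | jar D) = (2/9)(7/8) = 0.19444.
The prior-weighted likelihoods are 4/11 · 0.2 = 0.072727, 1/11 · 0.26786 = 0.024351, 4/11 · 0.27273 = 0.099174, 2/11 · 0.19444 = 0.035354; summing to 0.23161.
Dividing through by the total gives posterior P(jar A | data) = 0.31401, P(jar B | data) = 0.10514, P(jar C | data) = 0.4282, P(jar D | data) = 0.15265.
So P(green next | data) = Σ P(green next | H) P(H | data) = (1)(0.31401) + (2/3)(0.10514) + (1/2)(0.4282) + (1/7)(0.15265) = 0.62001.

0.6200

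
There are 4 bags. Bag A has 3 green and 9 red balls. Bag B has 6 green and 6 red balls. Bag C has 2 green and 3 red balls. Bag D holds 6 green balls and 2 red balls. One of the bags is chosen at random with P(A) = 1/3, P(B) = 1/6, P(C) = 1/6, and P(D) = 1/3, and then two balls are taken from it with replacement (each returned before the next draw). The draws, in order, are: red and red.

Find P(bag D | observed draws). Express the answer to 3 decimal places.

0.067

Under each hypothesis, the probability of the observed sequence is: P(data | bag A) = (9/12)(9/12) = 9/16; P(data | bag B) = (6/12)(6/12) = 1/4; P(data | bag C) = (3/5)(3/5) = 9/25; P(data | bag D) = (2/8)(2/8) = 1/16.
Weighting by the prior gives 1/3 · 9/16 = 3/16, 1/6 · 1/4 = 1/24, 1/6 · 9/25 = 3/50, 1/3 · 1/16 = 1/48; these sum to 31/100.
So P(bag D | data) = (1/48) / (31/100) = 25/372.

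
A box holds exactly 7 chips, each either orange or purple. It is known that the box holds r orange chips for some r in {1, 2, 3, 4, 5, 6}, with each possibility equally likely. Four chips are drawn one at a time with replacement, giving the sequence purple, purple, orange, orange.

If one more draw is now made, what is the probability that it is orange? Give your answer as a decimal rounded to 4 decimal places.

0.5000

Under each hypothesis, the probability of the observed sequence is: P(data | r = 1) = (6/7)(6/7)(1/7)(1/7) = 0.014994; P(data | r = 2) = (5/7)(5/7)(2/7)(2/7) = 0.041649; P(data | r = 3) = (4/7)(4/7)(3/7)(3/7) = 0.059975; P(data | r = 4) = (3/7)(3/7)(4/7)(4/7) = 0.059975; P(data | r = 5) = (2/7)(2/7)(5/7)(5/7) = 0.041649; P(data | r = 6) = (1/7)(1/7)(6/7)(6/7) = 0.014994.
Multiplying each by its prior: 1/6 · 0.014994 = 0.002499, 1/6 · 0.041649 = 0.0069416, 1/6 · 0.059975 = 0.0099958, 1/6 · 0.059975 = 0.0099958, 1/6 · 0.041649 = 0.0069416, 1/6 · 0.014994 = 0.002499; summing to 0.038873.
The posterior is then P(r = 1 | data) = 0.064286, P(r = 2 | data) = 0.17857, P(r = 3 | data) = 0.25714, P(r = 4 | data) = 0.25714, P(r = 5 | data) = 0.17857, P(r = 6 | data) = 0.064286.
So P(orange next | data) = Σ P(orange next | H) P(H | data) = (1/7)(0.064286) + (2/7)(0.17857) + (3/7)(0.25714) + (4/7)(0.25714) + (5/7)(0.17857) + (6/7)(0.064286) = 0.5.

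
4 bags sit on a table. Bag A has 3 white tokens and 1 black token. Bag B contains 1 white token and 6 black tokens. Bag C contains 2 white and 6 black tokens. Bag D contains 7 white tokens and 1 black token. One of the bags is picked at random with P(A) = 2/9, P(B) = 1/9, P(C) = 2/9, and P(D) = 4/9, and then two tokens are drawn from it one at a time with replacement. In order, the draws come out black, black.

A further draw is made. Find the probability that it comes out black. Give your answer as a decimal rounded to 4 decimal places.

0.7388

Compute the likelihood of the observed sequence for each case: P(data | bag A) = (1/4)(1/4) = 0.0625; P(data | bag B) = (6/7)(6/7) = 0.73469; P(data | bag C) = (6/8)(6/8) = 0.5625; P(data | bag D) = (1/8)(1/8) = 0.015625.
The prior-weighted likelihoods are 2/9 · 0.0625 = 0.013889, 1/9 · 0.73469 = 0.081633, 2/9 · 0.5625 = 0.125, 4/9 · 0.015625 = 0.0069444; summing to 0.22747.
Dividing through by the total gives posterior P(bag A | data) = 0.061059, P(bag B | data) = 0.35888, P(bag C | data) = 0.54953, P(bag D | data) = 0.03053.
The predictive probability is P(black next | data) = (1/4)(0.061059) + (6/7)(0.35888) + (3/4)(0.54953) + (1/8)(0.03053) = 0.73884.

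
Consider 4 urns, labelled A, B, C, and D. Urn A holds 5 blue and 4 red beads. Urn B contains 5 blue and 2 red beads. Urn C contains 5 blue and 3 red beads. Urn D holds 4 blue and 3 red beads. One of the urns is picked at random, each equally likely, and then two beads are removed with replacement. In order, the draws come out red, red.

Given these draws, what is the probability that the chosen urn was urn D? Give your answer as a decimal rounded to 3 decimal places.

0.304

Compute the likelihood of the observed sequence for each case: P(data | urn A) = (4/9)(4/9) = 0.19753; P(data | urn B) = (2/7)(2/7) = 0.081633; P(data | urn C) = (3/8)(3/8) = 0.14062; P(data | urn D) = (3/7)(3/7) = 0.18367.
The prior-weighted likelihoods are 1/4 · 0.19753 = 0.049383, 1/4 · 0.081633 = 0.020408, 1/4 · 0.14062 = 0.035156, 1/4 · 0.18367 = 0.045918; with total 0.15087.
Therefore the posterior P(urn D | data) = (0.045918) / (0.15087) = 0.30437.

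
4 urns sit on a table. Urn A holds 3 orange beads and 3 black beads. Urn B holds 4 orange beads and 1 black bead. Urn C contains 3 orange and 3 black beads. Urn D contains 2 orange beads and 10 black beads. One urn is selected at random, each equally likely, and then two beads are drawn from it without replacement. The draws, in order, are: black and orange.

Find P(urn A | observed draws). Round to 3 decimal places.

The likelihood of the observed sequence under each hypothesis: P(data | urn A) = (3/6)(3/5) = 3/10; P(data | urn B) = (1/5)(4/4) = 1/5; P(data | urn C) = (3/6)(3/5) = 3/10; P(data | urn D) = (10/12)(2/11) = 5/33.
The prior-weighted likelihoods are 1/4 · 3/10 = 3/40, 1/4 · 1/5 = 1/20, 1/4 · 3/10 = 3/40, 1/4 · 5/33 = 5/132; these sum to 157/660.
By Bayes' rule, P(urn A | data) = (3/40) / (157/660) = 99/314.

0.315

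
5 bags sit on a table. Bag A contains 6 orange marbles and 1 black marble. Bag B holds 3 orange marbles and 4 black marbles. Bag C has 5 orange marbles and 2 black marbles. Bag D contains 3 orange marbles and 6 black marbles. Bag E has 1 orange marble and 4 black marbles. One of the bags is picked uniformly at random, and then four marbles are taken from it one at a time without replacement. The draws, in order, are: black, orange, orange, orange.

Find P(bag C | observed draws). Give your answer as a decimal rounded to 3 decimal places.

Compute the likelihood of the observed sequence for each case: P(data | bag A) = (1/7)(6/6)(5/5)(4/4) = 0.14286; P(data | bag B) = (4/7)(3/6)(2/5)(1/4) = 0.028571; P(data | bag C) = (2/7)(5/6)(4/5)(3/4) = 0.14286; P(data | bag D) = (6/9)(3/8)(2/7)(1/6) = 0.011905; P(data | bag E) = (4/5)(1/4)(0/3) = 0.
Weighting by the prior gives 1/5 · 0.14286 = 0.028571, 1/5 · 0.028571 = 0.0057143, 1/5 · 0.14286 = 0.028571, 1/5 · 0.011905 = 0.002381, 1/5 · 0 = 0; these sum to 0.065238.
So P(bag C | data) = (0.028571) / (0.065238) = 0.43796.

0.438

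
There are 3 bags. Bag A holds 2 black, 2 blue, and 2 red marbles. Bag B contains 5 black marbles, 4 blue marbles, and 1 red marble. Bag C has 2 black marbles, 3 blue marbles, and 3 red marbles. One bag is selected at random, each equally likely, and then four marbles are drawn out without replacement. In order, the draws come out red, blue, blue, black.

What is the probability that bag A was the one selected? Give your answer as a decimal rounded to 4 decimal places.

Under each hypothesis, the probability of the observed sequence is: P(data | bag A) = (2/6)(2/5)(1/4)(2/3) = 1/45; P(data | bag B) = (1/10)(4/9)(3/8)(5/7) = 1/84; P(data | bag C) = (3/8)(3/7)(2/6)(2/5) = 3/140.
The prior-weighted likelihoods are 1/3 · 1/45 = 1/135, 1/3 · 1/84 = 1/252, 1/3 · 3/140 = 1/140; summing to 1/54.
Therefore the posterior P(bag A | data) = (1/135) / (1/54) = 2/5.

0.4000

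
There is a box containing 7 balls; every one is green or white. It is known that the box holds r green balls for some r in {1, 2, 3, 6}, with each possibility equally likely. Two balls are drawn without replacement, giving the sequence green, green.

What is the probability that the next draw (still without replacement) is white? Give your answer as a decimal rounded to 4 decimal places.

Under each hypothesis, the probability of the observed sequence is: P(data | r = 1) = (1/7)(0/6) = 0; P(data | r = 2) = (2/7)(1/6) = 1/21; P(data | r = 3) = (3/7)(2/6) = 1/7; P(data | r = 6) = (6/7)(5/6) = 5/7.
Weighting by the prior gives 1/4 · 0 = 0, 1/4 · 1/21 = 1/84, 1/4 · 1/7 = 1/28, 1/4 · 5/7 = 5/28; with total 19/84.
The posterior is then P(r = 1 | data) = 0, P(r = 2 | data) = 1/19, P(r = 3 | data) = 3/19, P(r = 6 | data) = 15/19.
Averaging over the posterior, P(white next | data) = (1)(1/19) + (4/5)(3/19) + (1/5)(15/19) = 32/95.

0.3368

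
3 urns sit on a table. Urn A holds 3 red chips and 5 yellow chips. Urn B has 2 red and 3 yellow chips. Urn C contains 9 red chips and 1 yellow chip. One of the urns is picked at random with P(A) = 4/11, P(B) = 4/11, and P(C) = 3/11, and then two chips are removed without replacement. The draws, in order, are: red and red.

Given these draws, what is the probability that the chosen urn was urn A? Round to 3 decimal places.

0.133

Compute the likelihood of the observed sequence for each case: P(data | urn A) = (3/8)(2/7) = 3/28; P(data | urn B) = (2/5)(1/4) = 1/10; P(data | urn C) = (9/10)(8/9) = 4/5.
The prior-weighted likelihoods are 4/11 · 3/28 = 3/77, 4/11 · 1/10 = 2/55, 3/11 · 4/5 = 12/55; summing to 113/385.
Therefore the posterior P(urn A | data) = (3/77) / (113/385) = 15/113.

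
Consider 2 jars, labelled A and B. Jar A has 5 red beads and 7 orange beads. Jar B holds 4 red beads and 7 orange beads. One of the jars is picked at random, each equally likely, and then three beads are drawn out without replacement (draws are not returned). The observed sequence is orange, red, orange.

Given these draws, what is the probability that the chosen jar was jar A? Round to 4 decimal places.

Under each hypothesis, the probability of the observed sequence is: P(data | jar A) = (7/12)(5/11)(6/10) = 0.15909; P(data | jar B) = (7/11)(4/10)(6/9) = 0.1697.
Multiplying each by its prior: 1/2 · 0.15909 = 0.079545, 1/2 · 0.1697 = 0.084848; summing to 0.16439.
By Bayes' rule, P(jar A | data) = (0.079545) / (0.16439) = 0.48387.

0.4839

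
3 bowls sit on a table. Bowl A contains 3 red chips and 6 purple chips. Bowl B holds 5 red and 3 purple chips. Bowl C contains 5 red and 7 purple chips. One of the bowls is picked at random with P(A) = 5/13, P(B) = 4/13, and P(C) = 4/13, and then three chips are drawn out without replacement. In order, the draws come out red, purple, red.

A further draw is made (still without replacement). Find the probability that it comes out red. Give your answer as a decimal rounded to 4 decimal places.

Compute the likelihood of the observed sequence for each case: P(data | bowl A) = (3/9)(6/8)(2/7) = 0.071429; P(data | bowl B) = (5/8)(3/7)(4/6) = 0.17857; P(data | bowl C) = (5/12)(7/11)(4/10) = 0.10606.
Multiplying each by its prior: 5/13 · 0.071429 = 0.027473, 4/13 · 0.17857 = 0.054945, 4/13 · 0.10606 = 0.032634; summing to 0.11505.
The posterior is then P(bowl A | data) = 0.23878, P(bowl B | data) = 0.47757, P(bowl C | data) = 0.28365.
So P(red next | data) = Σ P(red next | H) P(H | data) = (1/6)(0.23878) + (3/5)(0.47757) + (1/3)(0.28365) = 0.42089.

0.4209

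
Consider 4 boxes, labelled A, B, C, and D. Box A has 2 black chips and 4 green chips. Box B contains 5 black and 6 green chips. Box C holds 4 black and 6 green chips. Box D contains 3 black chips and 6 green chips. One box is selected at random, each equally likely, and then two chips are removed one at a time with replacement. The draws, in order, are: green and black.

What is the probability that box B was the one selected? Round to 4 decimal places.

Under each hypothesis, the probability of the observed sequence is: P(data | box A) = (4/6)(2/6) = 0.22222; P(data | box B) = (6/11)(5/11) = 0.24793; P(data | box C) = (6/10)(4/10) = 0.24; P(data | box D) = (6/9)(3/9) = 0.22222.
Multiplying each by its prior: 1/4 · 0.22222 = 0.055556, 1/4 · 0.24793 = 0.061983, 1/4 · 0.24 = 0.06, 1/4 · 0.22222 = 0.055556; with total 0.23309.
By Bayes' rule, P(box B | data) = (0.061983) / (0.23309) = 0.26592.

0.2659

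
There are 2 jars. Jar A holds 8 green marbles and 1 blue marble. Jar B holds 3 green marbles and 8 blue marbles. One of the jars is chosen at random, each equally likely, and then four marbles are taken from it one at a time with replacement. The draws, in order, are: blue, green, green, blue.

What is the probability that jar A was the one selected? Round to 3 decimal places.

Compute the likelihood of the observed sequence for each case: P(data | jar A) = (1/9)(8/9)(8/9)(1/9) = 0.0097546; P(data | jar B) = (8/11)(3/11)(3/11)(8/11) = 0.039342.
The prior-weighted likelihoods are 1/2 · 0.0097546 = 0.0048773, 1/2 · 0.039342 = 0.019671; summing to 0.024548.
Therefore the posterior P(jar A | data) = (0.0048773) / (0.024548) = 0.19868.

0.199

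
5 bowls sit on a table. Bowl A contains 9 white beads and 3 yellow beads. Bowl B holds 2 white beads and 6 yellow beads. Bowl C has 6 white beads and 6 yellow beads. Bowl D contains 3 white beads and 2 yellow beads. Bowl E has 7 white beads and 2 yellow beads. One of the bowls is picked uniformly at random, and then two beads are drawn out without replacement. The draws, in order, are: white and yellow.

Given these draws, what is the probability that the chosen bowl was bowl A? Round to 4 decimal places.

Under each hypothesis, the probability of the observed sequence is: P(data | bowl A) = (9/12)(3/11) = 0.20455; P(data | bowl B) = (2/8)(6/7) = 0.21429; P(data | bowl C) = (6/12)(6/11) = 0.27273; P(data | bowl D) = (3/5)(2/4) = 0.3; P(data | bowl E) = (7/9)(2/8) = 0.19444.
Weighting by the prior gives 1/5 · 0.20455 = 0.040909, 1/5 · 0.21429 = 0.042857, 1/5 · 0.27273 = 0.054545, 1/5 · 0.3 = 0.06, 1/5 · 0.19444 = 0.038889; summing to 0.2372.
So P(bowl A | data) = (0.040909) / (0.2372) = 0.17247.

0.1725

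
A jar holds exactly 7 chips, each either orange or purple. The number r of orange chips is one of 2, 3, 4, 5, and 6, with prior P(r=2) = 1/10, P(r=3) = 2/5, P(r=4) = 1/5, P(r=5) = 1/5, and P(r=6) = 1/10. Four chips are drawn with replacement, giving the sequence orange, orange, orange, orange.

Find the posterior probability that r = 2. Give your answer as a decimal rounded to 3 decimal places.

Compute the likelihood of the observed sequence for each case: P(data | r = 2) = (2/7)(2/7)(2/7)(2/7) = 0.0066639; P(data | r = 3) = (3/7)(3/7)(3/7)(3/7) = 0.033736; P(data | r = 4) = (4/7)(4/7)(4/7)(4/7) = 0.10662; P(data | r = 5) = (5/7)(5/7)(5/7)(5/7) = 0.26031; P(data | r = 6) = (6/7)(6/7)(6/7)(6/7) = 0.53978.
The prior-weighted likelihoods are 1/10 · 0.0066639 = 0.00066639, 2/5 · 0.033736 = 0.013494, 1/5 · 0.10662 = 0.021324, 1/5 · 0.26031 = 0.052062, 1/10 · 0.53978 = 0.053978; with total 0.14152.
By Bayes' rule, P(r = 2 | data) = (0.00066639) / (0.14152) = 0.0047087.

0.005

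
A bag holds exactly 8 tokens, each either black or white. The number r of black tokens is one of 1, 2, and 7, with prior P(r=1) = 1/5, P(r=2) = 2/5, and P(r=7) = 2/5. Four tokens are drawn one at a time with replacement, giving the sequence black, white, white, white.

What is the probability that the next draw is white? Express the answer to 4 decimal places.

0.7779

For each hypothesis, P(data | H) works out to: P(data | r = 1) = (1/8)(7/8)(7/8)(7/8) = 0.08374; P(data | r = 2) = (2/8)(6/8)(6/8)(6/8) = 0.10547; P(data | r = 7) = (7/8)(1/8)(1/8)(1/8) = 0.001709.
The prior-weighted likelihoods are 1/5 · 0.08374 = 0.016748, 2/5 · 0.10547 = 0.042188, 2/5 · 0.001709 = 0.00068359; summing to 0.059619.
Dividing through by the total gives posterior P(r = 1 | data) = 0.28092, P(r = 2 | data) = 0.70762, P(r = 7 | data) = 0.011466.
So P(white next | data) = Σ P(white next | H) P(H | data) = (7/8)(0.28092) + (3/4)(0.70762) + (1/8)(0.011466) = 0.77795.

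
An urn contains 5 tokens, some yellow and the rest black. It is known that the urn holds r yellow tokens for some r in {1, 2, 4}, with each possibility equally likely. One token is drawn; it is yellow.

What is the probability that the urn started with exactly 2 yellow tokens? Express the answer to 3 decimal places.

0.286

Compute the likelihood of this draw for each case: P(data | r = 1) = (1/5) = 1/5; P(data | r = 2) = (2/5) = 2/5; P(data | r = 4) = (4/5) = 4/5.
The prior-weighted likelihoods are 1/3 · 1/5 = 1/15, 1/3 · 2/5 = 2/15, 1/3 · 4/5 = 4/15; summing to 7/15.
Hence P(r = 2 | data) = (2/15) / (7/15) = 2/7.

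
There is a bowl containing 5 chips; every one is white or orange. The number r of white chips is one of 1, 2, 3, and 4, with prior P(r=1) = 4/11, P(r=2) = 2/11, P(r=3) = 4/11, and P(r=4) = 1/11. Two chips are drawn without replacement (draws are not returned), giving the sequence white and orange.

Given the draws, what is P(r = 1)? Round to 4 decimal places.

Under each hypothesis, the probability of the observed sequence is: P(data | r = 1) = (1/5)(4/4) = 1/5; P(data | r = 2) = (2/5)(3/4) = 3/10; P(data | r = 3) = (3/5)(2/4) = 3/10; P(data | r = 4) = (4/5)(1/4) = 1/5.
The prior-weighted likelihoods are 4/11 · 1/5 = 4/55, 2/11 · 3/10 = 3/55, 4/11 · 3/10 = 6/55, 1/11 · 1/5 = 1/55; summing to 14/55.
Hence P(r = 1 | data) = (4/55) / (14/55) = 2/7.

0.2857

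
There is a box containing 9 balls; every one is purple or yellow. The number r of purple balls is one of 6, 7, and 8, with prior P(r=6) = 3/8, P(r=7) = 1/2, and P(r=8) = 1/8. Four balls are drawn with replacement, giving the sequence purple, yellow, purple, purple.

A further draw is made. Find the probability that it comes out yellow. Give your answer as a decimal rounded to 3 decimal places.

0.253

Under each hypothesis, the probability of the observed sequence is: P(data | r = 6) = (6/9)(3/9)(6/9)(6/9) = 0.098765; P(data | r = 7) = (7/9)(2/9)(7/9)(7/9) = 0.10456; P(data | r = 8) = (8/9)(1/9)(8/9)(8/9) = 0.078037.
Weighting by the prior gives 3/8 · 0.098765 = 0.037037, 1/2 · 0.10456 = 0.052279, 1/8 · 0.078037 = 0.0097546; with total 0.09907.
Normalising, the posterior is P(r = 6 | data) = 0.37385, P(r = 7 | data) = 0.52769, P(r = 8 | data) = 0.098462.
The predictive probability is P(yellow next | data) = (1/3)(0.37385) + (2/9)(0.52769) + (1/9)(0.098462) = 0.25282.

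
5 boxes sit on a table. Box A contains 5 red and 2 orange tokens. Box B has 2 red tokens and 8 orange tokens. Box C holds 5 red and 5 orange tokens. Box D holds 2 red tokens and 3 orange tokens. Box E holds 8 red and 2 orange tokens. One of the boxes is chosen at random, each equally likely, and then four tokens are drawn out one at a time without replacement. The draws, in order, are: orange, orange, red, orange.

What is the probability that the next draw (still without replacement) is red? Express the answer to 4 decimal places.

0.5528

For each hypothesis, P(data | H) works out to: P(data | box A) = (2/7)(1/6)(5/5)(0/4) = 0; P(data | box B) = (8/10)(7/9)(2/8)(6/7) = 2/15; P(data | box C) = (5/10)(4/9)(5/8)(3/7) = 5/84; P(data | box D) = (3/5)(2/4)(2/3)(1/2) = 1/10; P(data | box E) = (2/10)(1/9)(8/8)(0/7) = 0.
Multiplying each by its prior: 1/5 · 0 = 0, 1/5 · 2/15 = 2/75, 1/5 · 5/84 = 1/84, 1/5 · 1/10 = 1/50, 1/5 · 0 = 0; with total 41/700.
Normalising, the posterior is P(box A | data) = 0, P(box B | data) = 56/123, P(box C | data) = 25/123, P(box D | data) = 14/41, P(box E | data) = 0.
Averaging over the posterior, P(red next | data) = (1/6)(56/123) + (2/3)(25/123) + (1)(14/41) = 68/123.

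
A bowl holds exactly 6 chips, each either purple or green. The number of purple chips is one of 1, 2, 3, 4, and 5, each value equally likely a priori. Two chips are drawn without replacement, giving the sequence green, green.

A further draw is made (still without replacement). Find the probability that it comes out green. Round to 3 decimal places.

0.563

For each hypothesis, P(data | H) works out to: P(data | r = 1) = (5/6)(4/5) = 2/3; P(data | r = 2) = (4/6)(3/5) = 2/5; P(data | r = 3) = (3/6)(2/5) = 1/5; P(data | r = 4) = (2/6)(1/5) = 1/15; P(data | r = 5) = (1/6)(0/5) = 0.
Multiplying each by its prior: 1/5 · 2/3 = 2/15, 1/5 · 2/5 = 2/25, 1/5 · 1/5 = 1/25, 1/5 · 1/15 = 1/75, 1/5 · 0 = 0; summing to 4/15.
The posterior is then P(r = 1 | data) = 1/2, P(r = 2 | data) = 3/10, P(r = 3 | data) = 3/20, P(r = 4 | data) = 1/20, P(r = 5 | data) = 0.
Averaging over the posterior, P(green next | data) = (3/4)(1/2) + (1/2)(3/10) + (1/4)(3/20) + (0)(1/20) = 9/16.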